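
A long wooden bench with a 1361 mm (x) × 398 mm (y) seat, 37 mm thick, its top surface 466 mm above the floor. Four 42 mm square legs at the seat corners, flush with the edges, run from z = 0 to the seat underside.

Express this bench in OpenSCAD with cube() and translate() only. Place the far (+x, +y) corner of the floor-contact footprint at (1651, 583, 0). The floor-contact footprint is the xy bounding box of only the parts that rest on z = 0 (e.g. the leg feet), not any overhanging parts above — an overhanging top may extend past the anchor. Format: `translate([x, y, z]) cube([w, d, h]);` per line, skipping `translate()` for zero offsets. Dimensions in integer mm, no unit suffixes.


// leg_h = 466 − 37 = 429
translate([290, 185, 429]) cube([1361, 398, 37]);
translate([290, 185, 0]) cube([42, 42, 429]);
translate([290, 541, 0]) cube([42, 42, 429]);
translate([1609, 185, 0]) cube([42, 42, 429]);
translate([1609, 541, 0]) cube([42, 42, 429]);


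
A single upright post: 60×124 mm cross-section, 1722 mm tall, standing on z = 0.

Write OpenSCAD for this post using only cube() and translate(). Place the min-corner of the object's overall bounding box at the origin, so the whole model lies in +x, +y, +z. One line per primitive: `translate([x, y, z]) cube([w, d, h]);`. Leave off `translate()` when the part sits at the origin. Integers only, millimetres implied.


cube([60, 124, 1722]);


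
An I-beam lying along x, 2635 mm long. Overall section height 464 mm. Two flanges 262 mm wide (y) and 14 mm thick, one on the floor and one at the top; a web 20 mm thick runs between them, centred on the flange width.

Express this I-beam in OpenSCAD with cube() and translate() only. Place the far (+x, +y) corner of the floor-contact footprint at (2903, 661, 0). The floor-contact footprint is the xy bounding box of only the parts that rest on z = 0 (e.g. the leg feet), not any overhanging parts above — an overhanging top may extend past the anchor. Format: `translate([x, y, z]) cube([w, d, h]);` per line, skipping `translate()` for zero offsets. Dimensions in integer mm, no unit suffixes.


translate([268, 399, 0]) cube([2635, 262, 14]);
translate([268, 520, 14]) cube([2635, 20, 436]);
translate([268, 399, 450]) cube([2635, 262, 14]);


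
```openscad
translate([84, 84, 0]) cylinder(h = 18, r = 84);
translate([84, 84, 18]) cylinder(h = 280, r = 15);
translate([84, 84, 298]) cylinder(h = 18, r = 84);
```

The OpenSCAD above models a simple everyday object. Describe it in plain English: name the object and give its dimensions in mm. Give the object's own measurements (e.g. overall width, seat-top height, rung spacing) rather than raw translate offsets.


A spool: two coaxial disc flanges of radius 84 mm and thickness 18 mm, joined by a core cylinder of radius 15 mm and height 280 mm. The lower flange rests on z = 0 and the three cylinders share a vertical axis.


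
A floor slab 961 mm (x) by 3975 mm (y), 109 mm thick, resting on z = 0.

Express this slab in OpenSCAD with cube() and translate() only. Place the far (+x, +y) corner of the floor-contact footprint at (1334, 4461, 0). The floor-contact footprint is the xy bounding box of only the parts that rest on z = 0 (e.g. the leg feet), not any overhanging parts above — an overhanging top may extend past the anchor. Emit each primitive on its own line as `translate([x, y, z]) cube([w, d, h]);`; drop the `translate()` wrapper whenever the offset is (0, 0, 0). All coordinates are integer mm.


translate([373, 486, 0]) cube([961, 3975, 109]);


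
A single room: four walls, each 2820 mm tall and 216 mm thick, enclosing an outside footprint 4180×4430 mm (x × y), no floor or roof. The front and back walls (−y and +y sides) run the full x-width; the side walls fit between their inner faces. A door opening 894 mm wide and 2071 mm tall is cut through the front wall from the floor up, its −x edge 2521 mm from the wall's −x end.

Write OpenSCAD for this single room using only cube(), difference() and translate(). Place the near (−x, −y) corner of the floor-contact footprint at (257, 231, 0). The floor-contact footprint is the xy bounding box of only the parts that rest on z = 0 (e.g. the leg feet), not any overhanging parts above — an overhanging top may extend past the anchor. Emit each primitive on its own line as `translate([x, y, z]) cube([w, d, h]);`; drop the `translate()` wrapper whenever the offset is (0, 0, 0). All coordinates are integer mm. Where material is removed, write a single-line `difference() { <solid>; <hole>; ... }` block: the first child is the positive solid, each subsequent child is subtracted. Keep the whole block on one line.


difference() { translate([257, 231, 0]) cube([4180, 216, 2820]); translate([2778, 231, 0]) cube([894, 216, 2071]); }
translate([257, 4445, 0]) cube([4180, 216, 2820]);
translate([257, 447, 0]) cube([216, 3998, 2820]);
translate([4221, 447, 0]) cube([216, 3998, 2820]);


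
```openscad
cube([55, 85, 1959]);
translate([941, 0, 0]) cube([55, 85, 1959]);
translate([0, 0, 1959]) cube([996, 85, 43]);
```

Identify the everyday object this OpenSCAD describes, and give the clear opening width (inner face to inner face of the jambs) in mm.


A door frame. The clear opening width is 886 mm.

Two 1959 mm tall posts with a header on top — a door frame. The left jamb is 55 mm wide at x = 0; the right jamb starts at x = 941. The clear opening is 941 − 55 = 886 mm.


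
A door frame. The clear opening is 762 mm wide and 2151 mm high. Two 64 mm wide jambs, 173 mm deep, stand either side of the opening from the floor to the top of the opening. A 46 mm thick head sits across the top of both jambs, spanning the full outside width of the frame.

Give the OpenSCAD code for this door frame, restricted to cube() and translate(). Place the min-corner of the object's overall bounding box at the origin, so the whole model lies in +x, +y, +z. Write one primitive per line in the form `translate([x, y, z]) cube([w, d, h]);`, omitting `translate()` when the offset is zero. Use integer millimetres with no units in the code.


cube([64, 173, 2151]);
translate([826, 0, 0]) cube([64, 173, 2151]);
translate([0, 0, 2151]) cube([890, 173, 46]);


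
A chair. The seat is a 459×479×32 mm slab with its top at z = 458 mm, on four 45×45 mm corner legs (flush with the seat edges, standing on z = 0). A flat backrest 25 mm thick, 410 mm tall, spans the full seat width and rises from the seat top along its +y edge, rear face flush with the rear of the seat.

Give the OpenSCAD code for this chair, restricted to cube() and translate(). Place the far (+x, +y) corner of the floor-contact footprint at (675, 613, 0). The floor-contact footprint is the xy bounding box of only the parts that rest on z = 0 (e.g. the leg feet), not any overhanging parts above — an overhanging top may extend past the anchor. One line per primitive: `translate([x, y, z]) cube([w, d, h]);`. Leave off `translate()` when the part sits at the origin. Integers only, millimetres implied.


// leg_h = 458 - 32 = 426
translate([216, 134, 426]) cube([459, 479, 32]);
translate([216, 134, 0]) cube([45, 45, 426]);
translate([630, 134, 0]) cube([45, 45, 426]);
translate([216, 568, 0]) cube([45, 45, 426]);
translate([630, 568, 0]) cube([45, 45, 426]);
translate([216, 588, 458]) cube([459, 25, 410]);


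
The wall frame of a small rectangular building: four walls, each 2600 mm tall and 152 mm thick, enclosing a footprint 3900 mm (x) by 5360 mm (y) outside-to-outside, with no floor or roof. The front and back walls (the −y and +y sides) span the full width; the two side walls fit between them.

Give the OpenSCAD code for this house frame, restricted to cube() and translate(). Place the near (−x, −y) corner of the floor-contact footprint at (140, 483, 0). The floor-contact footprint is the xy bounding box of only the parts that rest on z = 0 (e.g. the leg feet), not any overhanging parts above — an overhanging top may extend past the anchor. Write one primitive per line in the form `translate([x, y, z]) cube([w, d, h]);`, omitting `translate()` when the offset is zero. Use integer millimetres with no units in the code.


translate([140, 483, 0]) cube([3900, 152, 2600]);
translate([140, 5691, 0]) cube([3900, 152, 2600]);
translate([140, 635, 0]) cube([152, 5056, 2600]);
translate([3888, 635, 0]) cube([152, 5056, 2600]);


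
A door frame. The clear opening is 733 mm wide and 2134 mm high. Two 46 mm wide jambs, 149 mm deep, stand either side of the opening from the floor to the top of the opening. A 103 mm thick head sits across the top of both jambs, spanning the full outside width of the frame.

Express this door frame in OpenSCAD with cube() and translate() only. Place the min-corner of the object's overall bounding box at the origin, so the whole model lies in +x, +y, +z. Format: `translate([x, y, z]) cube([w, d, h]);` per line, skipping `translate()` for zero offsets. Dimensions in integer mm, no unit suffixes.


cube([46, 149, 2134]);
translate([779, 0, 0]) cube([46, 149, 2134]);
translate([0, 0, 2134]) cube([825, 149, 103]);


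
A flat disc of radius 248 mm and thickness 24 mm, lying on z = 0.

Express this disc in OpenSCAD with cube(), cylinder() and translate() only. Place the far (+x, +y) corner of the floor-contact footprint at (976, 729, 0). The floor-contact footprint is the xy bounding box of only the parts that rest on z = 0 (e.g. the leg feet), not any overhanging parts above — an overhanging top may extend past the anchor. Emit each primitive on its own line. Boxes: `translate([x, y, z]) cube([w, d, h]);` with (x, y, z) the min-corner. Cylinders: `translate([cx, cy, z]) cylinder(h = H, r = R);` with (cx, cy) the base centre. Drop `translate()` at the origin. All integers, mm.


translate([728, 481, 0]) cylinder(h = 24, r = 248);


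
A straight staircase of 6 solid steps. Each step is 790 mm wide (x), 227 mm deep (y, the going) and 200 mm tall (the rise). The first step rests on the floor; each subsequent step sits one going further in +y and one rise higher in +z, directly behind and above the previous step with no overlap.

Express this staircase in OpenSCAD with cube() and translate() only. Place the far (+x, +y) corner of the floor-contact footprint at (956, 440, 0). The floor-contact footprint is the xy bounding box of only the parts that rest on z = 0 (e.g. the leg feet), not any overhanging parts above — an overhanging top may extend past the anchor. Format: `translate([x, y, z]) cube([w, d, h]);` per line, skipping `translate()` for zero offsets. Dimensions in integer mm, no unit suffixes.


translate([166, 213, 0]) cube([790, 227, 200]);
translate([166, 440, 200]) cube([790, 227, 200]);
translate([166, 667, 400]) cube([790, 227, 200]);
translate([166, 894, 600]) cube([790, 227, 200]);
translate([166, 1121, 800]) cube([790, 227, 200]);
translate([166, 1348, 1000]) cube([790, 227, 200]);


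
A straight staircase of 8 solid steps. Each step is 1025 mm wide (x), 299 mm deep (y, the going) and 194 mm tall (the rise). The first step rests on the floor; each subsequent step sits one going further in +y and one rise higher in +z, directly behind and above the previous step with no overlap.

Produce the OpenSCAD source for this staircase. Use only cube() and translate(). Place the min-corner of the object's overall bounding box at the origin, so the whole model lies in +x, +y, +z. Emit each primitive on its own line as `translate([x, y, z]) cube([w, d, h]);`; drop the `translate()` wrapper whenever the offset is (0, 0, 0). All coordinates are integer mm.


cube([1025, 299, 194]);
translate([0, 299, 194]) cube([1025, 299, 194]);
translate([0, 598, 388]) cube([1025, 299, 194]);
translate([0, 897, 582]) cube([1025, 299, 194]);
translate([0, 1196, 776]) cube([1025, 299, 194]);
translate([0, 1495, 970]) cube([1025, 299, 194]);
translate([0, 1794, 1164]) cube([1025, 299, 194]);
translate([0, 2093, 1358]) cube([1025, 299, 194]);


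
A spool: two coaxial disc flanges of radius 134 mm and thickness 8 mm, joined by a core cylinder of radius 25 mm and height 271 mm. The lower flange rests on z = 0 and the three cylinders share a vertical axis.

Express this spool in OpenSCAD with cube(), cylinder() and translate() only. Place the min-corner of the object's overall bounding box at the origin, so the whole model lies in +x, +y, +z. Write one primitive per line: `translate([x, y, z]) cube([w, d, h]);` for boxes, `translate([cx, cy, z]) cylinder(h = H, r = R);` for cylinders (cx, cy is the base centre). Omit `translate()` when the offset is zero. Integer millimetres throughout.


translate([134, 134, 0]) cylinder(h = 8, r = 134);
translate([134, 134, 8]) cylinder(h = 271, r = 25);
translate([134, 134, 279]) cylinder(h = 8, r = 134);


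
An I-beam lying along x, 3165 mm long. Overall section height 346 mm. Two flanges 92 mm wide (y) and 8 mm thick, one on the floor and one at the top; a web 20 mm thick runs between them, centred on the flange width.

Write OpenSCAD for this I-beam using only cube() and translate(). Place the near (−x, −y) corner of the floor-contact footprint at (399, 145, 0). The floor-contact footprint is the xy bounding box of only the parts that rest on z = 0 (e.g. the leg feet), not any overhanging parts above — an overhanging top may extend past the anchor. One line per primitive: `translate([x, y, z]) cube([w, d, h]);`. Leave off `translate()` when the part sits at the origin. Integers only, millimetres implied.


translate([399, 145, 0]) cube([3165, 92, 8]);
translate([399, 181, 8]) cube([3165, 20, 330]);
translate([399, 145, 338]) cube([3165, 92, 8]);


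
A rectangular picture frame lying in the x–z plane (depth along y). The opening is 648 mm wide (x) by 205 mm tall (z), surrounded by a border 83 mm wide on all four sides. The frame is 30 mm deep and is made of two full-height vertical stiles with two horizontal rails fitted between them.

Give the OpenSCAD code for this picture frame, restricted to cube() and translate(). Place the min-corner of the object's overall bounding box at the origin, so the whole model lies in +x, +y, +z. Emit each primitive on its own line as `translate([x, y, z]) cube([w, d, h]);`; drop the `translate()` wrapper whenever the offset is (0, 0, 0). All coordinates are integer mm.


cube([83, 30, 371]);
translate([731, 0, 0]) cube([83, 30, 371]);
translate([83, 0, 0]) cube([648, 30, 83]);
translate([83, 0, 288]) cube([648, 30, 83]);


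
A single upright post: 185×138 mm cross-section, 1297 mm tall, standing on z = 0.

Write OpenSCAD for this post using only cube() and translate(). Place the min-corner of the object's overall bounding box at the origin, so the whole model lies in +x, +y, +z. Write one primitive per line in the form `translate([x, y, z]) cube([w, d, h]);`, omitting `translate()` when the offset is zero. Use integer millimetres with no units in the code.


cube([185, 138, 1297]);


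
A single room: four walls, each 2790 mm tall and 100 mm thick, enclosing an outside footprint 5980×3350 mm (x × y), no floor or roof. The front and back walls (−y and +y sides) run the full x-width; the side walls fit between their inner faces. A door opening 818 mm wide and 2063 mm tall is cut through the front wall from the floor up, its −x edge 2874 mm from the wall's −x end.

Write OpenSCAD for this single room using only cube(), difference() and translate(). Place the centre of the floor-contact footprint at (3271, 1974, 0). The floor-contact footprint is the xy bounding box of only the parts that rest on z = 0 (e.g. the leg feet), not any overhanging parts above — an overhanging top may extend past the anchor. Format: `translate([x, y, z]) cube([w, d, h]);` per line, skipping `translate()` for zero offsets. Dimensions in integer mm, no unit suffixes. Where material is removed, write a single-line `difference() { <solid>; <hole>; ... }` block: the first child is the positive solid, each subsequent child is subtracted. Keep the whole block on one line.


difference() { translate([281, 299, 0]) cube([5980, 100, 2790]); translate([3155, 299, 0]) cube([818, 100, 2063]); }
translate([281, 3549, 0]) cube([5980, 100, 2790]);
translate([281, 399, 0]) cube([100, 3150, 2790]);
translate([6161, 399, 0]) cube([100, 3150, 2790]);


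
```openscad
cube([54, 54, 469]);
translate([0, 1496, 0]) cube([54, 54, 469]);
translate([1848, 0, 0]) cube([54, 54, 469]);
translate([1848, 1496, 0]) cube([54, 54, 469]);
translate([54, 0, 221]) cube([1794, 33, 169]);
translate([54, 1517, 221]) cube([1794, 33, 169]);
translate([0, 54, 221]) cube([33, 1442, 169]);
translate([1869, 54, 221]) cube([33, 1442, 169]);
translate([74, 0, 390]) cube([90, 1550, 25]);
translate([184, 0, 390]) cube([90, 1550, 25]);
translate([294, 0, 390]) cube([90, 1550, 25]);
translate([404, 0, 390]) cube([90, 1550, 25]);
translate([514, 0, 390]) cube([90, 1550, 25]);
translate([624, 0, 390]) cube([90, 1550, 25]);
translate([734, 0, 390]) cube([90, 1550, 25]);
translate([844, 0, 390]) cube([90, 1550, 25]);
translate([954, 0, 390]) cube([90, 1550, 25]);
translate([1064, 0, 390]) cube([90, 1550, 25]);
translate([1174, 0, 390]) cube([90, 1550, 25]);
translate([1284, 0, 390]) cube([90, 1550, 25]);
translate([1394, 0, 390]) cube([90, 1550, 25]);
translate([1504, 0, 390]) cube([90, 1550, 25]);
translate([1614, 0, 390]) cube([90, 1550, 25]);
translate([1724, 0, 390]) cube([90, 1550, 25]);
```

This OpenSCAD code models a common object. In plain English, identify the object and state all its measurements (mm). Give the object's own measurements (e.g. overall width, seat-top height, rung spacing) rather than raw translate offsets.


A bed frame 1902 mm long (x) by 1550 mm wide (y). Four 54×54 mm corner posts, 469 mm tall, at the corners of the footprint. Four rails of 33 mm thickness and 169 mm height run between adjacent posts with their undersides at z = 221 mm, their outer faces flush with the outside of the frame (the two x-running rails run between the posts' inner faces; the two y-running rails run between the posts' inner faces). 16 slats, each 90 mm wide (x) and 25 mm thick, lie across the top of the two x-running rails, running the full 1550 mm width of the frame in y; along x they sit between the end posts with a 20 mm gap after the −x posts and between neighbouring slats, leaving 34 mm before the +x posts.


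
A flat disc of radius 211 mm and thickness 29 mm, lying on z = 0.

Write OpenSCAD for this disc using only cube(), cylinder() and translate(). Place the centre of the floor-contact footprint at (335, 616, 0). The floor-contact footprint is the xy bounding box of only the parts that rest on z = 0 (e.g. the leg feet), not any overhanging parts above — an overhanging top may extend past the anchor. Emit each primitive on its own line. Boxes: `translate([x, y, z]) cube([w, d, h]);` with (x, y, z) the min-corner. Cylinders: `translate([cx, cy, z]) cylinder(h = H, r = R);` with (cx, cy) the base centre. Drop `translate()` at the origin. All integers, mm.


translate([335, 616, 0]) cylinder(h = 29, r = 211);


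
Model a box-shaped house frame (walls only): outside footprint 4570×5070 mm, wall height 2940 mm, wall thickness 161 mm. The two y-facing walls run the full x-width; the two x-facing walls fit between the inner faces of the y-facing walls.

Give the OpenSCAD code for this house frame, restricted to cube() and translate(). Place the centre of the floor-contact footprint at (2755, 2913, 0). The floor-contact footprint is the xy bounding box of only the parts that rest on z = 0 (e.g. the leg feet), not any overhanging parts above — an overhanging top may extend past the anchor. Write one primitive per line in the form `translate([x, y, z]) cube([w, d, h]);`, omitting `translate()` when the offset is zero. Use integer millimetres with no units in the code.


translate([470, 378, 0]) cube([4570, 161, 2940]);
translate([470, 5287, 0]) cube([4570, 161, 2940]);
translate([470, 539, 0]) cube([161, 4748, 2940]);
translate([4879, 539, 0]) cube([161, 4748, 2940]);


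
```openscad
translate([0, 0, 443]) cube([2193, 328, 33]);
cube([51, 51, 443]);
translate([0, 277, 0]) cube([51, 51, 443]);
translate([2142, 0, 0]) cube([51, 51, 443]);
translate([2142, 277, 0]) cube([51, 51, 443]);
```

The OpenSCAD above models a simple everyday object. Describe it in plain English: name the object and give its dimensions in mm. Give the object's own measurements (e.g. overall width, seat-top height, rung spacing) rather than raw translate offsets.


A bench: a 2193×328 mm seat slab, 33 mm thick, top at z = 476 mm, on four 51×51 mm square legs flush with the seat corners and standing on z = 0.


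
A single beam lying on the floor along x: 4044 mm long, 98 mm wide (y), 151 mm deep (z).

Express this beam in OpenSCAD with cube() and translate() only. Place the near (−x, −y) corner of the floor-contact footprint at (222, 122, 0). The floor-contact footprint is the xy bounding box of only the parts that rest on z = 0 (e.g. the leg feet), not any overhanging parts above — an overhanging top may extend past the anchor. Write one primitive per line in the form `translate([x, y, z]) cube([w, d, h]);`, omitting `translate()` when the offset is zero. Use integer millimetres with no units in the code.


translate([222, 122, 0]) cube([4044, 98, 151]);


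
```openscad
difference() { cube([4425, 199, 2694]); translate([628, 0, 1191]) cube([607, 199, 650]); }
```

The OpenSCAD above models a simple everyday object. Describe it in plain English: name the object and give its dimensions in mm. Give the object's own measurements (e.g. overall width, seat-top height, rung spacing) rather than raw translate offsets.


A wall 4425 mm long (x), 199 mm thick (y), 2694 mm tall, with a rectangular window opening cut through it. The opening is 607 mm wide and 650 mm tall; its sill is at z = 1191 mm and its near (−x) edge is 628 mm from the wall's −x end. The opening passes through the full wall thickness.


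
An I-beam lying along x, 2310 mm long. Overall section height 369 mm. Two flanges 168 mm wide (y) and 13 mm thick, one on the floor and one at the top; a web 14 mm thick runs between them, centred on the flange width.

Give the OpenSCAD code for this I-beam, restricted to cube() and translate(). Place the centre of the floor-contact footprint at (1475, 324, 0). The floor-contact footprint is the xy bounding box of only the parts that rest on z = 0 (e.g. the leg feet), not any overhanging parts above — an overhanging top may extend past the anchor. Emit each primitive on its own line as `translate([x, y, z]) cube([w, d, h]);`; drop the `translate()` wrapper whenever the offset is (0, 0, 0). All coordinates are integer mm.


translate([320, 240, 0]) cube([2310, 168, 13]);
translate([320, 317, 13]) cube([2310, 14, 343]);
translate([320, 240, 356]) cube([2310, 168, 13]);


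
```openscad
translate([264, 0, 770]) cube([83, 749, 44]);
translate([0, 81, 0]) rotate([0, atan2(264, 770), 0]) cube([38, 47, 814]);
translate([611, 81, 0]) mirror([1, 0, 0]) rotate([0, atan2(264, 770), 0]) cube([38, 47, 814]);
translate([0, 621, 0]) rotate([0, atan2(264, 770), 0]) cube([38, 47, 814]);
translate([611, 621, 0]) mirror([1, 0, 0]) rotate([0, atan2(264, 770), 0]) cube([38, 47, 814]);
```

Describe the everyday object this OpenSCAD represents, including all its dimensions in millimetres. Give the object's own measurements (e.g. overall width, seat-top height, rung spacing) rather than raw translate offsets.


A sawhorse. A 83×749×44 mm beam (x, y, z) sits on two A-frame leg pairs. Each pair is two raked legs of 38×47 mm section (47 mm along y) splaying symmetrically in x. Each leg rises 770 mm vertically over 264 mm of horizontal reach and is 814 mm long along its own axis. Every leg's outer bottom edge rests on the floor and its outer top edge meets a bottom edge of the beam — the left legs (tilting toward +x) meet the beam's −x bottom edge, the right legs (their mirror images, tilting toward −x) meet its +x bottom edge — so the leg tops tuck under the beam, the beam's underside is 770 mm above the floor, and the feet are 611 mm apart outside-to-outside with the beam centred between them. The two leg pairs are set in 81 mm from either end of the beam.


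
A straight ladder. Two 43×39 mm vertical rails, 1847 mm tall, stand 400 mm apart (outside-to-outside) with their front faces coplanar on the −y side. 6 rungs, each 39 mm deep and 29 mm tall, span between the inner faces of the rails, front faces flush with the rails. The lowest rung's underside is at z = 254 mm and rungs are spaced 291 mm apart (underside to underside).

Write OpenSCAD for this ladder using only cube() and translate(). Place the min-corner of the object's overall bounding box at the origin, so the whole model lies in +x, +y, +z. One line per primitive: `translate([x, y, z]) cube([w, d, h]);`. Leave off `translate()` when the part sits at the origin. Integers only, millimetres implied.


cube([43, 39, 1847]);
translate([357, 0, 0]) cube([43, 39, 1847]);
translate([43, 0, 254]) cube([314, 39, 29]);
translate([43, 0, 545]) cube([314, 39, 29]);
translate([43, 0, 836]) cube([314, 39, 29]);
translate([43, 0, 1127]) cube([314, 39, 29]);
translate([43, 0, 1418]) cube([314, 39, 29]);
translate([43, 0, 1709]) cube([314, 39, 29]);


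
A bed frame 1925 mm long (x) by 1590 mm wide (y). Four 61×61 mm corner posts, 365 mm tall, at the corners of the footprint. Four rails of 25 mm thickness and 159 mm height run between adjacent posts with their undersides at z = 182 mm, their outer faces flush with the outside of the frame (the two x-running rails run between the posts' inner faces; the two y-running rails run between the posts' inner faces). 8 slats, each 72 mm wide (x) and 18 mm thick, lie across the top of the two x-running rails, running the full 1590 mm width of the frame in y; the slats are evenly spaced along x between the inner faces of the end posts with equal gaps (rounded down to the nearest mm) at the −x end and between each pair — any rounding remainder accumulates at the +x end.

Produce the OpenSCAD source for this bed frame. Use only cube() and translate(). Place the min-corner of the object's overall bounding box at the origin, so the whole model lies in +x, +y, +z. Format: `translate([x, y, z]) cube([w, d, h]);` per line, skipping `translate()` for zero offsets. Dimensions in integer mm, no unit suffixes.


cube([61, 61, 365]);
translate([0, 1529, 0]) cube([61, 61, 365]);
translate([1864, 0, 0]) cube([61, 61, 365]);
translate([1864, 1529, 0]) cube([61, 61, 365]);
translate([61, 0, 182]) cube([1803, 25, 159]);
translate([61, 1565, 182]) cube([1803, 25, 159]);
translate([0, 61, 182]) cube([25, 1468, 159]);
translate([1900, 61, 182]) cube([25, 1468, 159]);
translate([197, 0, 341]) cube([72, 1590, 18]);
translate([405, 0, 341]) cube([72, 1590, 18]);
translate([613, 0, 341]) cube([72, 1590, 18]);
translate([821, 0, 341]) cube([72, 1590, 18]);
translate([1029, 0, 341]) cube([72, 1590, 18]);
translate([1237, 0, 341]) cube([72, 1590, 18]);
translate([1445, 0, 341]) cube([72, 1590, 18]);
translate([1653, 0, 341]) cube([72, 1590, 18]);


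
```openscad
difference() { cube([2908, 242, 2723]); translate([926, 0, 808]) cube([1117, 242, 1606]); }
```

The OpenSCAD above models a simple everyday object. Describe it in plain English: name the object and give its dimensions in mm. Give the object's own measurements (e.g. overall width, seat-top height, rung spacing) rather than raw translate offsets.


A wall 2908 mm long (x), 242 mm thick (y), 2723 mm tall, with a rectangular window opening cut through it. The opening is 1117 mm wide and 1606 mm tall; its sill is at z = 808 mm and its near (−x) edge is 926 mm from the wall's −x end. The opening passes through the full wall thickness.


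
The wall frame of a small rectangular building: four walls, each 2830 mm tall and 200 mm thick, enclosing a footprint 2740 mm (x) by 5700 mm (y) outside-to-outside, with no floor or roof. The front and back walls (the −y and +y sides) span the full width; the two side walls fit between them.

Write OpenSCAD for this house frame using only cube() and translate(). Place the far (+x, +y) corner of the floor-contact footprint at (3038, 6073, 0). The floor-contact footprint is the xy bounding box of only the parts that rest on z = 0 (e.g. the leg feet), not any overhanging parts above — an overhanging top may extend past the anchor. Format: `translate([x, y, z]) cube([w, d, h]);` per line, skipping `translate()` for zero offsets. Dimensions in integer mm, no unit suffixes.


translate([298, 373, 0]) cube([2740, 200, 2830]);
translate([298, 5873, 0]) cube([2740, 200, 2830]);
translate([298, 573, 0]) cube([200, 5300, 2830]);
translate([2838, 573, 0]) cube([200, 5300, 2830]);


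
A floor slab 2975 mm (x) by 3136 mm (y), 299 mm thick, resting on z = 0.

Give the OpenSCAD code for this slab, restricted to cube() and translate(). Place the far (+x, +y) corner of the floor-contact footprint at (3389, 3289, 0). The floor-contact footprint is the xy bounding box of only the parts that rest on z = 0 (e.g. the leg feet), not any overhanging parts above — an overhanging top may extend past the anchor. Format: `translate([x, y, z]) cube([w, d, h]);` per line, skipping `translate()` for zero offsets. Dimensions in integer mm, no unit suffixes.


translate([414, 153, 0]) cube([2975, 3136, 299]);


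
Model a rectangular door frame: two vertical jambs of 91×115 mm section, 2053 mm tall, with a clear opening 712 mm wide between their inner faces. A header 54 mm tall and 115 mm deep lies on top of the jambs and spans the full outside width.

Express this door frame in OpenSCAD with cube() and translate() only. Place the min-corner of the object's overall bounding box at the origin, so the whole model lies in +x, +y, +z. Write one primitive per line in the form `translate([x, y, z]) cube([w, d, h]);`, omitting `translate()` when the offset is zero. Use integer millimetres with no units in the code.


cube([91, 115, 2053]);
translate([803, 0, 0]) cube([91, 115, 2053]);
translate([0, 0, 2053]) cube([894, 115, 54]);


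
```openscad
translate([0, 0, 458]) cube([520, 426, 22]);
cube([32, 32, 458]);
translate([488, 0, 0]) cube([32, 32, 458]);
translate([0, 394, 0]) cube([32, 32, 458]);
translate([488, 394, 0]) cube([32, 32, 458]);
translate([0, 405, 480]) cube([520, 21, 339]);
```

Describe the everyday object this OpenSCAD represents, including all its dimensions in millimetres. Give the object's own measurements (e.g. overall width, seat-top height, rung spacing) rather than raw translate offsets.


A chair. The seat is a 520×426×22 mm slab with its top at z = 480 mm, on four 32×32 mm corner legs (flush with the seat edges, standing on z = 0). A flat backrest 21 mm thick, 339 mm tall, spans the full seat width and rises from the seat top along its +y edge, rear face flush with the rear of the seat.


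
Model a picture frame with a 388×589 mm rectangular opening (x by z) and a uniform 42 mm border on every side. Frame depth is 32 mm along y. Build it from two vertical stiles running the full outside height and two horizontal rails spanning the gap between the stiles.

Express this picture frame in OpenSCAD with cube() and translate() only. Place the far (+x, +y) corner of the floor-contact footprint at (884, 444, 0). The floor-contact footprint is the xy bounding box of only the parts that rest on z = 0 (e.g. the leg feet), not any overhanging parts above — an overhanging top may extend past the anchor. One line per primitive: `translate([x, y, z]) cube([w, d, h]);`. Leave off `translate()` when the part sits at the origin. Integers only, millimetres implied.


translate([412, 412, 0]) cube([42, 32, 673]);
translate([842, 412, 0]) cube([42, 32, 673]);
translate([454, 412, 0]) cube([388, 32, 42]);
translate([454, 412, 631]) cube([388, 32, 42]);


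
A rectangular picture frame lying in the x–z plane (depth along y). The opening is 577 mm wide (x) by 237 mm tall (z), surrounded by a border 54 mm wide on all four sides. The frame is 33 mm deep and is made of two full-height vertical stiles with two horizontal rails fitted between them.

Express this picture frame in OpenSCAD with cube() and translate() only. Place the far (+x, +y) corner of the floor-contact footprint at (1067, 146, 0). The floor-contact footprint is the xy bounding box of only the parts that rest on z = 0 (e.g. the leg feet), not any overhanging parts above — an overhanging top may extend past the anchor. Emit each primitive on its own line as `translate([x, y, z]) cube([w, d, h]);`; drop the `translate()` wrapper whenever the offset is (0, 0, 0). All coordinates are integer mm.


translate([382, 113, 0]) cube([54, 33, 345]);
translate([1013, 113, 0]) cube([54, 33, 345]);
translate([436, 113, 0]) cube([577, 33, 54]);
translate([436, 113, 291]) cube([577, 33, 54]);


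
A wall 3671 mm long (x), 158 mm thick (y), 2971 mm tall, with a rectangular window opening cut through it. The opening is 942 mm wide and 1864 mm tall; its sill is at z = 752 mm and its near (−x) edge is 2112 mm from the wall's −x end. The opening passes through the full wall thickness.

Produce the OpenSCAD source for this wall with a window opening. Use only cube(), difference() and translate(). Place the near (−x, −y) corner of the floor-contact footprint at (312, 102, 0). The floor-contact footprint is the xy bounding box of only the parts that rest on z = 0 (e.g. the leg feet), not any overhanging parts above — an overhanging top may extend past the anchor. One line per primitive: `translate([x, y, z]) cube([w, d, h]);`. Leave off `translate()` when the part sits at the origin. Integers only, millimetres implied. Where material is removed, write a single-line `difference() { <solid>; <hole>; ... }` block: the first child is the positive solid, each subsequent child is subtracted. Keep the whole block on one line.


difference() { translate([312, 102, 0]) cube([3671, 158, 2971]); translate([2424, 102, 752]) cube([942, 158, 1864]); }


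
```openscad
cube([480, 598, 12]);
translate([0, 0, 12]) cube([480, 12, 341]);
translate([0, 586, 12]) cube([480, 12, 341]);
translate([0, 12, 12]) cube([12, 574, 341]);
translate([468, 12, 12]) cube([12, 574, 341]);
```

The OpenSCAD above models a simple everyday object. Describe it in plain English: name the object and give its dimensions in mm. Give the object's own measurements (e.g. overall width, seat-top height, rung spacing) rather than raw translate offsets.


An open-topped rectangular box: outside dimensions 480×598×353 mm, with a uniform wall and base thickness of 12 mm. The base is a full 480×598 slab on the floor; four walls sit on top of the base. The front and back walls (the −y and +y sides) span the full width; the two side walls fit between them.


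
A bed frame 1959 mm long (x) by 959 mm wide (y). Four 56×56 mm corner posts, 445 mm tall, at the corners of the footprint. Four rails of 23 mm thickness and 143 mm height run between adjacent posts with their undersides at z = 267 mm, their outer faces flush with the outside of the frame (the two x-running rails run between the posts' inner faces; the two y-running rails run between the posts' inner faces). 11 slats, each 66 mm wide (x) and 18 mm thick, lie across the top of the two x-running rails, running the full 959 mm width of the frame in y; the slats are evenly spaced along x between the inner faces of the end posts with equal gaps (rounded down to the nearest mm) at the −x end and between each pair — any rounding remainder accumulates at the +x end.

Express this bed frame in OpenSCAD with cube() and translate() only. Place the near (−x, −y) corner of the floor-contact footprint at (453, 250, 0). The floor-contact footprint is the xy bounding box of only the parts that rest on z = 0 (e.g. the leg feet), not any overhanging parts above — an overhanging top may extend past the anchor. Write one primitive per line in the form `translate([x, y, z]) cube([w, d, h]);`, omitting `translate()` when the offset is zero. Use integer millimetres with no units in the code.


translate([453, 250, 0]) cube([56, 56, 445]);
translate([453, 1153, 0]) cube([56, 56, 445]);
translate([2356, 250, 0]) cube([56, 56, 445]);
translate([2356, 1153, 0]) cube([56, 56, 445]);
translate([509, 250, 267]) cube([1847, 23, 143]);
translate([509, 1186, 267]) cube([1847, 23, 143]);
translate([453, 306, 267]) cube([23, 847, 143]);
translate([2389, 306, 267]) cube([23, 847, 143]);
translate([602, 250, 410]) cube([66, 959, 18]);
translate([761, 250, 410]) cube([66, 959, 18]);
translate([920, 250, 410]) cube([66, 959, 18]);
translate([1079, 250, 410]) cube([66, 959, 18]);
translate([1238, 250, 410]) cube([66, 959, 18]);
translate([1397, 250, 410]) cube([66, 959, 18]);
translate([1556, 250, 410]) cube([66, 959, 18]);
translate([1715, 250, 410]) cube([66, 959, 18]);
translate([1874, 250, 410]) cube([66, 959, 18]);
translate([2033, 250, 410]) cube([66, 959, 18]);
translate([2192, 250, 410]) cube([66, 959, 18]);


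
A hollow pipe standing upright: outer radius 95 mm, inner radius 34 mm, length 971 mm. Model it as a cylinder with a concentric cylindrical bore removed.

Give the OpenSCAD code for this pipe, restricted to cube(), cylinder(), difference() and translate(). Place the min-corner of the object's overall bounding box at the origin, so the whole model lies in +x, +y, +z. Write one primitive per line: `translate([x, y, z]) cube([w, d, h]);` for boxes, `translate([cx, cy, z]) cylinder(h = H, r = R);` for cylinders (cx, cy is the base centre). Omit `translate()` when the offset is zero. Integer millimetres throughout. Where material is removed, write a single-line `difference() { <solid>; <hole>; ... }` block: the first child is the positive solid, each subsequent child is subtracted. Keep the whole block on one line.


difference() { translate([95, 95, 0]) cylinder(h = 971, r = 95); translate([95, 95, 0]) cylinder(h = 971, r = 34); }


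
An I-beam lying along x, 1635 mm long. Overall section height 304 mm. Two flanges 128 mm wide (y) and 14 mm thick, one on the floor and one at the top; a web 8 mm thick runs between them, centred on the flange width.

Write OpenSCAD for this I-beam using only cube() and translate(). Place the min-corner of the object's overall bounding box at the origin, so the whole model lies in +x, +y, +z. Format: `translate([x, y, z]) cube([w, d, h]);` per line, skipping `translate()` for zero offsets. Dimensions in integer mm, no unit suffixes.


cube([1635, 128, 14]);
translate([0, 60, 14]) cube([1635, 8, 276]);
translate([0, 0, 290]) cube([1635, 128, 14]);


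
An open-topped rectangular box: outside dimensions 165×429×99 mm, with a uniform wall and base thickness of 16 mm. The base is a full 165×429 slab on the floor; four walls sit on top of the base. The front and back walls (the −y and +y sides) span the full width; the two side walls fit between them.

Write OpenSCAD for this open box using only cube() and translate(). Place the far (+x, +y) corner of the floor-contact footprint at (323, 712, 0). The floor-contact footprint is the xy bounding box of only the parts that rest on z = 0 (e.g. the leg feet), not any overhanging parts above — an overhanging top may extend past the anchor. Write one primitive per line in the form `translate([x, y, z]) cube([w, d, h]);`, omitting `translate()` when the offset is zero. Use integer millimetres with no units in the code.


translate([158, 283, 0]) cube([165, 429, 16]);
translate([158, 283, 16]) cube([165, 16, 83]);
translate([158, 696, 16]) cube([165, 16, 83]);
translate([158, 299, 16]) cube([16, 397, 83]);
translate([307, 299, 16]) cube([16, 397, 83]);


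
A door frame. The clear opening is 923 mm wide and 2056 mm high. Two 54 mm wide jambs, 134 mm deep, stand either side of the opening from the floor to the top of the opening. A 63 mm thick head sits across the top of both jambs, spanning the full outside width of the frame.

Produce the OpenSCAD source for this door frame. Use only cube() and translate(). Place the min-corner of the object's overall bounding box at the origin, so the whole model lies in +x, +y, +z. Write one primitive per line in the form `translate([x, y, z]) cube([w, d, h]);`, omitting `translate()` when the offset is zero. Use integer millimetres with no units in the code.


cube([54, 134, 2056]);
translate([977, 0, 0]) cube([54, 134, 2056]);
translate([0, 0, 2056]) cube([1031, 134, 63]);
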